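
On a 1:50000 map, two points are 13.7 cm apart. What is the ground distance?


ground = 13.7 cm * 50000 / 100 = 6850.0 m = 6.85 km

6.85 km


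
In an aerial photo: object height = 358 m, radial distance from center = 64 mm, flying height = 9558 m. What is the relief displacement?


d = h * r / H = 358 * 64 / 9558 = 2.4 mm

2.4 mm


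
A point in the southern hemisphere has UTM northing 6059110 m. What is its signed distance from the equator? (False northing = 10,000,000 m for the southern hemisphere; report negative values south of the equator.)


For southern: actual = 6059110 - 10000000 = -3940890 m

-3940890 m


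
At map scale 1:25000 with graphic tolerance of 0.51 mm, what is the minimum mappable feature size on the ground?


ground = 0.51 mm * 25000 / 1000 = 12.75 m

12.75 m


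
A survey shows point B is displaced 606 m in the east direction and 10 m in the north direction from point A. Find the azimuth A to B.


az = atan2(606, 10) = 89.1 deg
adjusted to 0-360: 89.1 degrees

89.1 degrees


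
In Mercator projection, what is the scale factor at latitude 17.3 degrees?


SF = 1 / cos(17.3) = 1 / 0.954761 = 1.047

1.047


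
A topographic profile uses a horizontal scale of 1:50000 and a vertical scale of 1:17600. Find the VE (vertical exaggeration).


VE = horizontal_scale / vertical_scale = 50000 / 17600 ≈ 2.8

2.8x


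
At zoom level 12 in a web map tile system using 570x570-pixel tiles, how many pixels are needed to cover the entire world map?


tiles per axis = 2^12 = 4096
total tiles = 4096^2 = 16777216
pixels per axis = 4096 * 570 = 2334720
total pixels = 2334720^2 = 5450917478400

5450917478400 pixels


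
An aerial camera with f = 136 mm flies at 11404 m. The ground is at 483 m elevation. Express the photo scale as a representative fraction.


scale = f / (H - h) = 136 mm / 10921 m = 136 / 10921000 = 1:80301

1:80301


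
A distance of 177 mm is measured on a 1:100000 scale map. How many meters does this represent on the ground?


ground = 177 mm * 100000 / 1000 = 17700.0 m

17700.0 m


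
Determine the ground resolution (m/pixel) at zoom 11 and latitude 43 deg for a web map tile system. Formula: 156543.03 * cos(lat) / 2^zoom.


res = 156543.03 * cos(43) / 2^11 = 156543.03 * 0.7313537 / 2048 = 55.9 m/pixel

55.9 m/pixel


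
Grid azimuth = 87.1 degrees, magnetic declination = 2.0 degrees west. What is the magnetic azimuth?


magnetic azimuth = grid azimuth - declination (east +ve)
mag_az = 87.1 - -2.0 = 89.1 degrees

89.1 degrees


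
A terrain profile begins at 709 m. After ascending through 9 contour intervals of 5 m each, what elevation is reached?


elevation = 709 + 9 * 5 = 754 m

754 m


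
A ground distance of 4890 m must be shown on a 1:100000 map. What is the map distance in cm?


map_cm = 4890 * 100 / 100000 = 4.89 cm

4.89 cm


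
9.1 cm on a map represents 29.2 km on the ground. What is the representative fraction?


ground = 29.2 km = 2920000 cm; RF denominator = ground / map = 2920000 / 9.1 ≈ 320879; RF = 1:320879

1:320879


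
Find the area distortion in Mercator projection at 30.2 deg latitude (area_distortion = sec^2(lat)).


area_distortion = 1/cos^2(30.2) = 1.339

1.339


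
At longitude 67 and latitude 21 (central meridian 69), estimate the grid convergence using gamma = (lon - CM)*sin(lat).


gamma = (67 - 69) * sin(21) = -2 * 0.358368 = -0.717 degrees

-0.717 degrees


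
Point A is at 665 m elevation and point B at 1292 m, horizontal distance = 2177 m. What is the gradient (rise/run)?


gradient = (1292 - 665) / 2177 = 627 / 2177 = 0.288

0.288


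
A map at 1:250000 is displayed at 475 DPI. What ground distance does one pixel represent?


pixel_cm = 2.54 / 475 ≈ 0.005347 cm
ground = pixel_cm * 250000 / 100 = 2.54 * 250000 / (475 * 100) = 635000 / 47500 ≈ 13.37 m

13.37 m


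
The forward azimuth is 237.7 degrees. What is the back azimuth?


back azimuth = (237.7 + 180) mod 360 = 57.7 degrees

57.7 degrees


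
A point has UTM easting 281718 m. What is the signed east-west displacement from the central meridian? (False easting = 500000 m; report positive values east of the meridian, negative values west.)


displacement = 281718 - 500000 = -218282 m

-218282 m


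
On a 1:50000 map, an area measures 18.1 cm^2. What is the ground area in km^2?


ground_area = 18.1 * (50000/100)^2 = 4525000.0 m^2 = 4.525 km^2

4.525 km^2


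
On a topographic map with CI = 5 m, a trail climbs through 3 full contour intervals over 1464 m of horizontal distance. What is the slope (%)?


elevation change = 3 * 5 = 15 m
slope = 15 / 1464 * 100 = 1.0%

1.0%


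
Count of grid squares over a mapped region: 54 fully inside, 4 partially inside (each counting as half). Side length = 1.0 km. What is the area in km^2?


effective squares = 54 + 4 * 0.5 = 56.0
area = 56.0 * 1.0 = 56.0 km^2

56.0 km^2


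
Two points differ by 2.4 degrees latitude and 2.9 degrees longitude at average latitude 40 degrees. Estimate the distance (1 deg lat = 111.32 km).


dlat_km = 2.4 * 111.32 = 267.168
dlon_km = 2.9 * 111.32 * cos(40) ≈ 247.301
dist = sqrt(267.168^2 + 247.301^2) ≈ 364.1 km

364.1 km


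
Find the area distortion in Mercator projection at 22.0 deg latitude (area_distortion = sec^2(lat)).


area_distortion = 1/cos^2(22.0) = 1.163

1.163


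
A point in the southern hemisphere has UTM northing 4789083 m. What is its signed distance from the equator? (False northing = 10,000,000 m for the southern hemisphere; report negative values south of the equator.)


For southern: actual = 4789083 - 10000000 = -5210917 m

-5210917 m


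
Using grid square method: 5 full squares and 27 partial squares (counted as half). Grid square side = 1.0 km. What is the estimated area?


effective squares = 5 + 27 * 0.5 = 18.5
area = 18.5 * 1.0 = 18.5 km^2

18.5 km^2


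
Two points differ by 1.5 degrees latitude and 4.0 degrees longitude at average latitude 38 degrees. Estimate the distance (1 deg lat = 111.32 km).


dlat_km = 1.5 * 111.32 = 166.98
dlon_km = 4.0 * 111.32 * cos(38) ≈ 350.885
dist = sqrt(166.98^2 + 350.885^2) ≈ 388.6 km

388.6 km


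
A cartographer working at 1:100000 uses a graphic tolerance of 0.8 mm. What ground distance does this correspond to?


ground = 0.8 mm * 100000 / 1000 = 80.0 m

80.0 m


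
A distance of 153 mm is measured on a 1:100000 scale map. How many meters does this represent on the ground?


ground = 153 mm * 100000 / 1000 = 15300.0 m

15300.0 m


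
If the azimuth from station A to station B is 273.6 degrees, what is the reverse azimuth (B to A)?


back azimuth = (273.6 + 180) mod 360 = 93.6 degrees

93.6 degrees


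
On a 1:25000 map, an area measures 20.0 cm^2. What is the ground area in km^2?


ground_area = 20.0 * (25000/100)^2 = 1250000.0 m^2 = 1.25 km^2

1.25 km^2


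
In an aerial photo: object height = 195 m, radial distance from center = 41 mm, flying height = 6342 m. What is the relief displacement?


d = h * r / H = 195 * 41 / 6342 = 1.26 mm

1.26 mm


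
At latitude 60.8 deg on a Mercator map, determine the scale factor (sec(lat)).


SF = 1 / cos(60.8) = 1 / 0.48786 = 2.05

2.05


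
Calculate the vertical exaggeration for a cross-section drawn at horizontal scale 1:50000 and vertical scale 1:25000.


VE = horizontal_scale / vertical_scale = 50000 / 25000 = 2.0

2.0x


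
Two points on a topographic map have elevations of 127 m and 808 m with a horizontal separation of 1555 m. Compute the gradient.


gradient = (808 - 127) / 1555 = 681 / 1555 = 0.4379

0.4379


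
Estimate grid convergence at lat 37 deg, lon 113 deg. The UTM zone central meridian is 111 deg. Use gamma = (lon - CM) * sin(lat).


gamma = (113 - 111) * sin(37) = 2 * 0.601815 = 1.204 degrees

1.204 degrees


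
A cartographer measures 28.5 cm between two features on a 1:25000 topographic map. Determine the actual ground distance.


ground = 28.5 cm * 25000 / 100 = 7125.0 m = 7.125 km

7.125 km


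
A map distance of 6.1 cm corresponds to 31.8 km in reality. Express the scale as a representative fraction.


ground = 31.8 km = 3180000 cm; RF denominator = ground / map = 3180000 / 6.1 ≈ 521311; RF = 1:521311

1:521311


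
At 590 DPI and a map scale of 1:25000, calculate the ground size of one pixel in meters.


pixel_cm = 2.54 / 590 ≈ 0.004305 cm
ground = pixel_cm * 25000 / 100 = 2.54 * 25000 / (590 * 100) = 63500 / 59000 ≈ 1.08 m

1.08 m


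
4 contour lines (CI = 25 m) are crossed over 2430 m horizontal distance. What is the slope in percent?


elevation change = 4 * 25 = 100 m
slope = 100 / 2430 * 100 = 4.1%

4.1%


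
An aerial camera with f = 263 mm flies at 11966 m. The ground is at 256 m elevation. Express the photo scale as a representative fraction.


scale = f / (H - h) = 263 mm / 11710 m = 263 / 11710000 = 1:44525

1:44525


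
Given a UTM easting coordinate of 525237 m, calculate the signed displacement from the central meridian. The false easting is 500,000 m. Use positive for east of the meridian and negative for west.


displacement = 525237 - 500000 = 25237 m

25237 m


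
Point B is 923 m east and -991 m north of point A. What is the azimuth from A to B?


az = atan2(923, -991) = 137.0 deg
adjusted to 0-360: 137.0 degrees

137.0 degrees


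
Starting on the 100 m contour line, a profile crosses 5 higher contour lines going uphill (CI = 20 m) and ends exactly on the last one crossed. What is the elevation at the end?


elevation = 100 + 5 * 20 = 200 m

200 m


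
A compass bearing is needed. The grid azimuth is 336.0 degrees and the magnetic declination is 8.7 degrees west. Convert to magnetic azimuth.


magnetic azimuth = grid azimuth - declination (east +ve)
mag_az = 336.0 - -8.7 = 344.7 degrees

344.7 degrees


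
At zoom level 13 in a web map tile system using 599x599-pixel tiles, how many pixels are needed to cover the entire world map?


tiles per axis = 2^13 = 8192
total tiles = 8192^2 = 67108864
pixels per axis = 8192 * 599 = 4907008
total pixels = 4907008^2 = 24078727512064

24078727512064 pixels


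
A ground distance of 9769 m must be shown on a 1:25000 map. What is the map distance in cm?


map_cm = 9769 * 100 / 25000 = 39.076 cm ≈ 39.08 cm

39.08 cm


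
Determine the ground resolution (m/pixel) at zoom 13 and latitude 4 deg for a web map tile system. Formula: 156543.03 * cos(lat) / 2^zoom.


res = 156543.03 * cos(4) / 2^13 = 156543.03 * 0.99756405 / 8192 = 19.06 m/pixel

19.06 m/pixel


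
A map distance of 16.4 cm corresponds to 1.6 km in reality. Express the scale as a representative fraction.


ground = 1.6 km = 160000 cm; RF denominator = ground / map = 160000 / 16.4 ≈ 9756; RF = 1:9756

1:9756


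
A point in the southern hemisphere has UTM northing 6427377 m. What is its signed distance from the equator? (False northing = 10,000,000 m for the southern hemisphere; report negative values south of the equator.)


For southern: actual = 6427377 - 10000000 = -3572623 m

-3572623 m


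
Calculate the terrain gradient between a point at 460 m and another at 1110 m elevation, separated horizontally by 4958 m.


gradient = (1110 - 460) / 4958 = 650 / 4958 = 0.1311

0.1311


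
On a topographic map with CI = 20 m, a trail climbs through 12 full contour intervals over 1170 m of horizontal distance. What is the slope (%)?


elevation change = 12 * 20 = 240 m
slope = 240 / 1170 * 100 = 20.5%

20.5%


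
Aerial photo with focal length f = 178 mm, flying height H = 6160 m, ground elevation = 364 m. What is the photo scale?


scale = f / (H - h) = 178 mm / 5796 m = 178 / 5796000 = 1:32562

1:32562


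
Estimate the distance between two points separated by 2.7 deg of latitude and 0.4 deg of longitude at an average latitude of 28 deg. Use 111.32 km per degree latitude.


dlat_km = 2.7 * 111.32 = 300.564
dlon_km = 0.4 * 111.32 * cos(28) ≈ 39.316
dist = sqrt(300.564^2 + 39.316^2) ≈ 303.1 km

303.1 km


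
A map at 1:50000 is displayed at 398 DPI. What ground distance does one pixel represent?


pixel_cm = 2.54 / 398 ≈ 0.006382 cm
ground = pixel_cm * 50000 / 100 = 2.54 * 50000 / (398 * 100) = 127000 / 39800 ≈ 3.19 m

3.19 m


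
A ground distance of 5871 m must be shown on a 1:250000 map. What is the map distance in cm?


map_cm = 5871 * 100 / 250000 = 2.3484 cm ≈ 2.35 cm

2.35 cm


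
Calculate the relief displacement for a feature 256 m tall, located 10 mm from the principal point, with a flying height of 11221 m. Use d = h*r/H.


d = h * r / H = 256 * 10 / 11221 = 0.23 mm

0.23 mm


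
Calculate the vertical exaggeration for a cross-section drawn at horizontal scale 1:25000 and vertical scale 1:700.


VE = horizontal_scale / vertical_scale = 25000 / 700 ≈ 35.7

35.7x


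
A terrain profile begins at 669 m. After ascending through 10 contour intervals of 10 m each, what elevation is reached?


elevation = 669 + 10 * 10 = 769 m

769 m


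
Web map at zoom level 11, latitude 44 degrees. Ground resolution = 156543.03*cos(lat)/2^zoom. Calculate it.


res = 156543.03 * cos(44) / 2^11 = 156543.03 * 0.7193398 / 2048 = 54.98 m/pixel

54.98 m/pixel


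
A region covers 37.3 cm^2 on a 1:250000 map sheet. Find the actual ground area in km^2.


ground_area = 37.3 * (250000/100)^2 = 233125000.0 m^2 = 233.125 km^2

233.125 km^2


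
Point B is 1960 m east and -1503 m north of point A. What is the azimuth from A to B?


az = atan2(1960, -1503) = 127.5 deg
adjusted to 0-360: 127.5 degrees

127.5 degrees


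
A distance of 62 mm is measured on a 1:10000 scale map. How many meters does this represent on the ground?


ground = 62 mm * 10000 / 1000 = 620.0 m

620.0 m


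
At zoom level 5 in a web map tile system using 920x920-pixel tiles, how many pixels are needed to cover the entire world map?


tiles per axis = 2^5 = 32
total tiles = 32^2 = 1024
pixels per axis = 32 * 920 = 29440
total pixels = 29440^2 = 866713600

866713600 pixels


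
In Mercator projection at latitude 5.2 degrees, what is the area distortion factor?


area_distortion = 1/cos^2(5.2) = 1.008

1.008


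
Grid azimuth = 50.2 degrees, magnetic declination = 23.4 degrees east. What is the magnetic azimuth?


magnetic azimuth = grid azimuth - declination (east +ve)
mag_az = 50.2 - 23.4 = 26.8 degrees

26.8 degrees


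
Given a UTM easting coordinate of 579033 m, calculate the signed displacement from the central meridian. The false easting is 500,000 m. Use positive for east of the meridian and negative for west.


displacement = 579033 - 500000 = 79033 m

79033 m


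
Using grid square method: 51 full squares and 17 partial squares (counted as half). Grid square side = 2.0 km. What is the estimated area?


effective squares = 51 + 17 * 0.5 = 59.5
area = 59.5 * 4.0 = 238.0 km^2

238.0 km^2


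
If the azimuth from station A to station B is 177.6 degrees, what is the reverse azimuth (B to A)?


back azimuth = (177.6 + 180) mod 360 = 357.6 degrees

357.6 degrees


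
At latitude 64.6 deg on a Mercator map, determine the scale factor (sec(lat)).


SF = 1 / cos(64.6) = 1 / 0.428935 = 2.331

2.331


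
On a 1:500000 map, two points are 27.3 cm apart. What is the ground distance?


ground = 27.3 cm * 500000 / 100 = 136500.0 m = 136.5 km

136.5 km


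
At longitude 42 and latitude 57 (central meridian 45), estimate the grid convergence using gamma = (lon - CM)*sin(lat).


gamma = (42 - 45) * sin(57) = -3 * 0.838671 = -2.516 degrees

-2.516 degrees


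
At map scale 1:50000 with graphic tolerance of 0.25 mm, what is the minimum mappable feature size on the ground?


ground = 0.25 mm * 50000 / 1000 = 12.5 m

12.5 m


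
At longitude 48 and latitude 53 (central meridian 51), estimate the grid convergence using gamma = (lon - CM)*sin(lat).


gamma = (48 - 51) * sin(53) = -3 * 0.798636 = -2.396 degrees

-2.396 degrees


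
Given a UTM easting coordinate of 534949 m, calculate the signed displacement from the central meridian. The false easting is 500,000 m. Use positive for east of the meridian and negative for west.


displacement = 534949 - 500000 = 34949 m

34949 m


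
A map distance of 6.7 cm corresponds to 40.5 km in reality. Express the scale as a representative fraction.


ground = 40.5 km = 4050000 cm; RF denominator = ground / map = 4050000 / 6.7 ≈ 604478; RF = 1:604478

1:604478


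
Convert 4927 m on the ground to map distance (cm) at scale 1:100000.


map_cm = 4927 * 100 / 100000 = 4.927 cm ≈ 4.93 cm

4.93 cm


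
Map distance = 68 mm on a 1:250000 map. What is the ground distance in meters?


ground = 68 mm * 250000 / 1000 = 17000.0 m

17000.0 m


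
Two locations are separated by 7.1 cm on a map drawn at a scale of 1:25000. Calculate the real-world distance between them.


ground = 7.1 cm * 25000 / 100 = 1775.0 m = 1.775 km

1.775 km


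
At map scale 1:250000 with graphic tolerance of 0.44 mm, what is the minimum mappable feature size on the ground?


ground = 0.44 mm * 250000 / 1000 = 110.0 m

110.0 m


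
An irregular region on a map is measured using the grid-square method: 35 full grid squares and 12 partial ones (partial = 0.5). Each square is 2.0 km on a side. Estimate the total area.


effective squares = 35 + 12 * 0.5 = 41.0
area = 41.0 * 4.0 = 164.0 km^2

164.0 km^2


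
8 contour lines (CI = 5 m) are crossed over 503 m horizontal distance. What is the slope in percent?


elevation change = 8 * 5 = 40 m
slope = 40 / 503 * 100 = 8.0%

8.0%


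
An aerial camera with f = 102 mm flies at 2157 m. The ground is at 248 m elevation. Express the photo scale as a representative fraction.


scale = f / (H - h) = 102 mm / 1909 m = 102 / 1909000 = 1:18716

1:18716


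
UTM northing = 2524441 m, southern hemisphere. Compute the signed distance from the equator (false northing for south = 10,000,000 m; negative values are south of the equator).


For southern: actual = 2524441 - 10000000 = -7475559 m

-7475559 m


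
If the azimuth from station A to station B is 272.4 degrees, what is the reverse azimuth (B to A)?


back azimuth = (272.4 + 180) mod 360 = 92.4 degrees

92.4 degrees


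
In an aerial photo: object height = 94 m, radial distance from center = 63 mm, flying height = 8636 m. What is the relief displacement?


d = h * r / H = 94 * 63 / 8636 = 0.69 mm

0.69 mm


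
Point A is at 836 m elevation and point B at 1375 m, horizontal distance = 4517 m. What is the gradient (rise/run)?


gradient = (1375 - 836) / 4517 = 539 / 4517 = 0.1193

0.1193


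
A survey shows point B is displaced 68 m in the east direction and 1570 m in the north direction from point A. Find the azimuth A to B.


az = atan2(68, 1570) = 2.5 deg
adjusted to 0-360: 2.5 degrees

2.5 degrees


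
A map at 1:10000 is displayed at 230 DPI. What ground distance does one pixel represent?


pixel_cm = 2.54 / 230 ≈ 0.011043 cm
ground = pixel_cm * 10000 / 100 = 2.54 * 10000 / (230 * 100) = 25400 / 23000 ≈ 1.1 m

1.1 m


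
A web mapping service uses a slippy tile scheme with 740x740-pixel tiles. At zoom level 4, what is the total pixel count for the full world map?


tiles per axis = 2^4 = 16
total tiles = 16^2 = 256
pixels per axis = 16 * 740 = 11840
total pixels = 11840^2 = 140185600

140185600 pixels


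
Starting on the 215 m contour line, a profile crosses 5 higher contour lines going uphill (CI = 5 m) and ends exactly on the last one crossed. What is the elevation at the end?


elevation = 215 + 5 * 5 = 240 m

240 m


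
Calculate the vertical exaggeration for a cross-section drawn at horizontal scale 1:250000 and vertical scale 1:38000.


VE = horizontal_scale / vertical_scale = 250000 / 38000 ≈ 6.6

6.6x


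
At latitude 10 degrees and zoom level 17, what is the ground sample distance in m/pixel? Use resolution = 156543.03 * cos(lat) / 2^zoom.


res = 156543.03 * cos(10) / 2^17 = 156543.03 * 0.98480775 / 131072 = 1.18 m/pixel

1.18 m/pixel


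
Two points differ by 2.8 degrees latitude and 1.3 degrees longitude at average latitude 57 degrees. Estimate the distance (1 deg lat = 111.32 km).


dlat_km = 2.8 * 111.32 = 311.696
dlon_km = 1.3 * 111.32 * cos(57) ≈ 78.818
dist = sqrt(311.696^2 + 78.818^2) ≈ 321.5 km

321.5 km


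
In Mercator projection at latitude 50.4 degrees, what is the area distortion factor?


area_distortion = 1/cos^2(50.4) = 2.461

2.461


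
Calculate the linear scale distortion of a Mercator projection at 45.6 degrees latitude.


SF = 1 / cos(45.6) = 1 / 0.699663 = 1.429

1.429


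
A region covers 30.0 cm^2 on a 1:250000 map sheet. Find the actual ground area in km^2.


ground_area = 30.0 * (250000/100)^2 = 187500000.0 m^2 = 187.5 km^2

187.5 km^2


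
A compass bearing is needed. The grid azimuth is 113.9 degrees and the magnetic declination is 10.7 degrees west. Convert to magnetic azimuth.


magnetic azimuth = grid azimuth - declination (east +ve)
mag_az = 113.9 - -10.7 = 124.6 degrees

124.6 degrees


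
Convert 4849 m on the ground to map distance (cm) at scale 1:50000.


map_cm = 4849 * 100 / 50000 = 9.698 cm ≈ 9.7 cm

9.7 cm


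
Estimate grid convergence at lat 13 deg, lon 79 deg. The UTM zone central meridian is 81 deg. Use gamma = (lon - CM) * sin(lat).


gamma = (79 - 81) * sin(13) = -2 * 0.224951 = -0.45 degrees

-0.45 degrees


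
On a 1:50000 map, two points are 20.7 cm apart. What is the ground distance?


ground = 20.7 cm * 50000 / 100 = 10350.0 m = 10.35 km

10.35 km


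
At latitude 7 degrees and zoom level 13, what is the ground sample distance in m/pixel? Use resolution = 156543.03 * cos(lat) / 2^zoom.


res = 156543.03 * cos(7) / 2^13 = 156543.03 * 0.99254615 / 8192 = 18.97 m/pixel

18.97 m/pixel


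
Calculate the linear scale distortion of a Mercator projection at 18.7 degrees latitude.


SF = 1 / cos(18.7) = 1 / 0.94721 = 1.056

1.056


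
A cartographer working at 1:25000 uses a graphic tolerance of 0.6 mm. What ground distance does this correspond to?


ground = 0.6 mm * 25000 / 1000 = 15.0 m

15.0 m


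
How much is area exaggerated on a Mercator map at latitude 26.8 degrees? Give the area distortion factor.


area_distortion = 1/cos^2(26.8) = 1.255

1.255


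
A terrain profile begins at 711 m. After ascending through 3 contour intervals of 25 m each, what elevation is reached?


elevation = 711 + 3 * 25 = 786 m

786 m


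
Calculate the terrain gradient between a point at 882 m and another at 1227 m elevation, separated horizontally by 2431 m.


gradient = (1227 - 882) / 2431 = 345 / 2431 = 0.1419

0.1419


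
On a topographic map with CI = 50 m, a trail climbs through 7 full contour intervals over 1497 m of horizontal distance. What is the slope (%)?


elevation change = 7 * 50 = 350 m
slope = 350 / 1497 * 100 = 23.4%

23.4%


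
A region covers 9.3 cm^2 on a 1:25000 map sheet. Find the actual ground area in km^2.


ground_area = 9.3 * (25000/100)^2 = 581250.0 m^2 = 0.58125 km^2 ≈ 0.581 km^2

0.581 km^2


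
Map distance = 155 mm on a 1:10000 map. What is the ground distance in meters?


ground = 155 mm * 10000 / 1000 = 1550.0 m

1550.0 m


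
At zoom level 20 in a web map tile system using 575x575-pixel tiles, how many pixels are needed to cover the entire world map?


tiles per axis = 2^20 = 1048576
total tiles = 1048576^2 = 1099511627776
pixels per axis = 1048576 * 575 = 602931200
total pixels = 602931200^2 = 363526031933440000

363526031933440000 pixels


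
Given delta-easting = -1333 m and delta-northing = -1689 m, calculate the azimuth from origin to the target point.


az = atan2(-1333, -1689) = -141.7 deg
adjusted to 0-360: 218.3 degrees

218.3 degrees


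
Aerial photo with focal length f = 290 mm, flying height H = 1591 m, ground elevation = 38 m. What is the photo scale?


scale = f / (H - h) = 290 mm / 1553 m = 290 / 1553000 = 1:5355

1:5355


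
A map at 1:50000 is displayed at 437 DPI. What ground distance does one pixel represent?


pixel_cm = 2.54 / 437 ≈ 0.005812 cm
ground = pixel_cm * 50000 / 100 = 2.54 * 50000 / (437 * 100) = 127000 / 43700 ≈ 2.91 m

2.91 m


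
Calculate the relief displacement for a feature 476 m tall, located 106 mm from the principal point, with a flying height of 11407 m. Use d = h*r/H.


d = h * r / H = 476 * 106 / 11407 = 4.42 mm

4.42 mm


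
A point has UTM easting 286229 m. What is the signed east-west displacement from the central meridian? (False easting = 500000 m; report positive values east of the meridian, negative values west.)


displacement = 286229 - 500000 = -213771 m

-213771 m


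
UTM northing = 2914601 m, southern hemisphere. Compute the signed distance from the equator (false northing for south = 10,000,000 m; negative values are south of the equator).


For southern: actual = 2914601 - 10000000 = -7085399 m

-7085399 m


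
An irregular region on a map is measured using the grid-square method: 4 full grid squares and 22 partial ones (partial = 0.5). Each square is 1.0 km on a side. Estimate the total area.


effective squares = 4 + 22 * 0.5 = 15.0
area = 15.0 * 1.0 = 15.0 km^2

15.0 km^2


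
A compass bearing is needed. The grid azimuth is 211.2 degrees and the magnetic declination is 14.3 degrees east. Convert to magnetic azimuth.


magnetic azimuth = grid azimuth - declination (east +ve)
mag_az = 211.2 - 14.3 = 196.9 degrees

196.9 degrees


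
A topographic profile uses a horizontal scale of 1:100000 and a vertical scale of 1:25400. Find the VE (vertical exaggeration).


VE = horizontal_scale / vertical_scale = 100000 / 25400 ≈ 3.9

3.9x


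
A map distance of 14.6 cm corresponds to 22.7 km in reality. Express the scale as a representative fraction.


ground = 22.7 km = 2270000 cm; RF denominator = ground / map = 2270000 / 14.6 ≈ 155479; RF = 1:155479

1:155479


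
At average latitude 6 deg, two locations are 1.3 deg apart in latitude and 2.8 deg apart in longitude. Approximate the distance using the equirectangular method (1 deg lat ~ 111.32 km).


dlat_km = 1.3 * 111.32 = 144.716
dlon_km = 2.8 * 111.32 * cos(6) ≈ 309.988
dist = sqrt(144.716^2 + 309.988^2) ≈ 342.1 km

342.1 km


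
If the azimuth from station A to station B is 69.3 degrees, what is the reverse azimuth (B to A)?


back azimuth = (69.3 + 180) mod 360 = 249.3 degrees

249.3 degrees


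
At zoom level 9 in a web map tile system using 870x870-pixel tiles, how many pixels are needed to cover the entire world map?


tiles per axis = 2^9 = 512
total tiles = 512^2 = 262144
pixels per axis = 512 * 870 = 445440
total pixels = 445440^2 = 198416793600

198416793600 pixels


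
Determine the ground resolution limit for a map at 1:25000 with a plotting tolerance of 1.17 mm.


ground = 1.17 mm * 25000 / 1000 = 29.25 m

29.25 m


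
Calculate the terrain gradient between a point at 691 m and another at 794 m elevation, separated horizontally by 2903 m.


gradient = (794 - 691) / 2903 = 103 / 2903 = 0.0355

0.0355


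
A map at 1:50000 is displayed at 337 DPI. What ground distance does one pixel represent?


pixel_cm = 2.54 / 337 ≈ 0.007537 cm
ground = pixel_cm * 50000 / 100 = 2.54 * 50000 / (337 * 100) = 127000 / 33700 ≈ 3.77 m

3.77 m


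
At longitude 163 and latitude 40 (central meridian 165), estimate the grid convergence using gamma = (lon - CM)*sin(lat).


gamma = (163 - 165) * sin(40) = -2 * 0.642788 = -1.286 degrees

-1.286 degrees


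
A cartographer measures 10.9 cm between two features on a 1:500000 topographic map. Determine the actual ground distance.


ground = 10.9 cm * 500000 / 100 = 54500.0 m = 54.5 km

54.5 km


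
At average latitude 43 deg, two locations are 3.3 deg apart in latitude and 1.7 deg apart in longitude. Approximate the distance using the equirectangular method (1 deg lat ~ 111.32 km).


dlat_km = 3.3 * 111.32 = 367.356
dlon_km = 1.7 * 111.32 * cos(43) ≈ 138.404
dist = sqrt(367.356^2 + 138.404^2) ≈ 392.6 km

392.6 km


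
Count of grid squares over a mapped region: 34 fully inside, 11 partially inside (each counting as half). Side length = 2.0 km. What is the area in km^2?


effective squares = 34 + 11 * 0.5 = 39.5
area = 39.5 * 4.0 = 158.0 km^2

158.0 km^2


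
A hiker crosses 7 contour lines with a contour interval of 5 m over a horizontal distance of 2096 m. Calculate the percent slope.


elevation change = 7 * 5 = 35 m
slope = 35 / 2096 * 100 = 1.7%

1.7%


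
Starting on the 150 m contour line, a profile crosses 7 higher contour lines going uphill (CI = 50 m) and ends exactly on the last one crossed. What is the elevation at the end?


elevation = 150 + 7 * 50 = 500 m

500 m


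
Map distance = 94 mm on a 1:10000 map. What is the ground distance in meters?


ground = 94 mm * 10000 / 1000 = 940.0 m

940.0 m


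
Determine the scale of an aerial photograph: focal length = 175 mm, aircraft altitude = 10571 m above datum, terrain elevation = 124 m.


scale = f / (H - h) = 175 mm / 10447 m = 175 / 10447000 = 1:59697

1:59697


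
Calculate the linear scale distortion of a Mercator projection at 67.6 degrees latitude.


SF = 1 / cos(67.6) = 1 / 0.38107 = 2.624

2.624


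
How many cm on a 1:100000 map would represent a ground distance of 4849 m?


map_cm = 4849 * 100 / 100000 = 4.849 cm ≈ 4.85 cm

4.85 cm


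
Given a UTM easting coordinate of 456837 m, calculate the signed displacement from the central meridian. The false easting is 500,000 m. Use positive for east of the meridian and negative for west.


displacement = 456837 - 500000 = -43163 m

-43163 m


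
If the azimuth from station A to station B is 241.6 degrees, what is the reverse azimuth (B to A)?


back azimuth = (241.6 + 180) mod 360 = 61.6 degrees

61.6 degrees


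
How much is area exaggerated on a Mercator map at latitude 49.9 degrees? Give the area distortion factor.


area_distortion = 1/cos^2(49.9) = 2.41

2.41


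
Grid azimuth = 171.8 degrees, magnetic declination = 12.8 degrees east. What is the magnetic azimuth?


magnetic azimuth = grid azimuth - declination (east +ve)
mag_az = 171.8 - 12.8 = 159.0 degrees

159.0 degrees


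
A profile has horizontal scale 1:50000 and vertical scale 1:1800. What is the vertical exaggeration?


VE = horizontal_scale / vertical_scale = 50000 / 1800 ≈ 27.8

27.8x


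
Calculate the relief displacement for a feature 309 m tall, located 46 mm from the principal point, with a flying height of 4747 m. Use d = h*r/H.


d = h * r / H = 309 * 46 / 4747 = 2.99 mm

2.99 mm


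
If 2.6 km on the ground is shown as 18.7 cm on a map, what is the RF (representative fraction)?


ground = 2.6 km = 260000 cm; RF denominator = ground / map = 260000 / 18.7 ≈ 13904; RF = 1:13904

1:13904


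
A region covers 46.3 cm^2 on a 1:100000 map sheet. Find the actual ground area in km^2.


ground_area = 46.3 * (100000/100)^2 = 46300000.0 m^2 = 46.3 km^2

46.3 km^2


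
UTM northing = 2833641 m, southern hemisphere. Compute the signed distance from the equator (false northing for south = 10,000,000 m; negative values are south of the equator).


For southern: actual = 2833641 - 10000000 = -7166359 m

-7166359 m


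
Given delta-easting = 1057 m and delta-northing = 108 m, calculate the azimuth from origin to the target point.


az = atan2(1057, 108) = 84.2 deg
adjusted to 0-360: 84.2 degrees

84.2 degrees


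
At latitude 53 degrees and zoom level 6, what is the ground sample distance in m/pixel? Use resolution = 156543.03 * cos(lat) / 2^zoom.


res = 156543.03 * cos(53) / 2^6 = 156543.03 * 0.60181502 / 64 = 1472.03 m/pixel

1472.03 m/pixel


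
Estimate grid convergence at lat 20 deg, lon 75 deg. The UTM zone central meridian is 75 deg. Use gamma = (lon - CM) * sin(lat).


gamma = (75 - 75) * sin(20) = 0 * 0.34202 = 0.0 degrees

0.0 degrees


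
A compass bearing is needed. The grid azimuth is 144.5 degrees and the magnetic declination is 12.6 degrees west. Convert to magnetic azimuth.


magnetic azimuth = grid azimuth - declination (east +ve)
mag_az = 144.5 - -12.6 = 157.1 degrees

157.1 degrees


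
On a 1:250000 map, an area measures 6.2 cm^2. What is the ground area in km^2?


ground_area = 6.2 * (250000/100)^2 = 38750000.0 m^2 = 38.75 km^2

38.75 km^2


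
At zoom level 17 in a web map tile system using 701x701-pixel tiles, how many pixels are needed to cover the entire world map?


tiles per axis = 2^17 = 131072
total tiles = 131072^2 = 17179869184
pixels per axis = 131072 * 701 = 91881472
total pixels = 91881472^2 = 8442204896886784

8442204896886784 pixels


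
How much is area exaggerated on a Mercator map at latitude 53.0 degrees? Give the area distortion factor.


area_distortion = 1/cos^2(53.0) = 2.761

2.761


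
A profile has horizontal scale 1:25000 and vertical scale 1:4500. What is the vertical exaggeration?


VE = horizontal_scale / vertical_scale = 25000 / 4500 ≈ 5.6

5.6x


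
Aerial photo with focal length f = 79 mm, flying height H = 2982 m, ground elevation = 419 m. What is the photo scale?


scale = f / (H - h) = 79 mm / 2563 m = 79 / 2563000 = 1:32443

1:32443


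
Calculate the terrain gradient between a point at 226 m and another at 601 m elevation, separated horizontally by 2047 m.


gradient = (601 - 226) / 2047 = 375 / 2047 = 0.1832

0.1832


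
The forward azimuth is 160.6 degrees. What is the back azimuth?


back azimuth = (160.6 + 180) mod 360 = 340.6 degrees

340.6 degrees


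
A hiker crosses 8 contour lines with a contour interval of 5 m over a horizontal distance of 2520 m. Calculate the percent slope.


elevation change = 8 * 5 = 40 m
slope = 40 / 2520 * 100 = 1.6%

1.6%


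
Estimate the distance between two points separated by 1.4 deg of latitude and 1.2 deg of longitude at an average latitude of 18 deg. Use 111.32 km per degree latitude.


dlat_km = 1.4 * 111.32 = 155.848
dlon_km = 1.2 * 111.32 * cos(18) ≈ 127.046
dist = sqrt(155.848^2 + 127.046^2) ≈ 201.1 km

201.1 km


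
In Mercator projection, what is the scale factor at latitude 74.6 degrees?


SF = 1 / cos(74.6) = 1 / 0.265556 = 3.766

3.766


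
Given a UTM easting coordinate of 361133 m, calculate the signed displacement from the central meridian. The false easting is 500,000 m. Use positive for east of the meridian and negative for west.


displacement = 361133 - 500000 = -138867 m

-138867 m


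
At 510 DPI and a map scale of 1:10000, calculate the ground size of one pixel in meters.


pixel_cm = 2.54 / 510 ≈ 0.00498 cm
ground = pixel_cm * 10000 / 100 = 2.54 * 10000 / (510 * 100) = 25400 / 51000 ≈ 0.5 m

0.5 m


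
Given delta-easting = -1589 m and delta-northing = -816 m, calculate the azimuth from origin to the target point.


az = atan2(-1589, -816) = -117.2 deg
adjusted to 0-360: 242.8 degrees

242.8 degrees


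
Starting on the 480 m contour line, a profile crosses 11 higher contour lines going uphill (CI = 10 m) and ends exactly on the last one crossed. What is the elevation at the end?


elevation = 480 + 11 * 10 = 590 m

590 m


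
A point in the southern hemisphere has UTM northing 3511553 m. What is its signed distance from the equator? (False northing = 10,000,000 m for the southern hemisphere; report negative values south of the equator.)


For southern: actual = 3511553 - 10000000 = -6488447 m

-6488447 m


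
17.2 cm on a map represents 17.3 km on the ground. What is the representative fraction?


ground = 17.3 km = 1730000 cm; RF denominator = ground / map = 1730000 / 17.2 ≈ 100581; RF = 1:100581

1:100581


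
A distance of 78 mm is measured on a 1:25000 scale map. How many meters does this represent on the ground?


ground = 78 mm * 25000 / 1000 = 1950.0 m

1950.0 m


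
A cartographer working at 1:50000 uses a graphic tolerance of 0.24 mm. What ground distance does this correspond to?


ground = 0.24 mm * 50000 / 1000 = 12.0 m

12.0 m


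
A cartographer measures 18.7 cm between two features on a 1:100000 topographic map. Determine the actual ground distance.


ground = 18.7 cm * 100000 / 100 = 18700.0 m = 18.7 km

18.7 km


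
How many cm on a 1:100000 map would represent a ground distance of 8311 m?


map_cm = 8311 * 100 / 100000 = 8.311 cm ≈ 8.31 cm

8.31 cm


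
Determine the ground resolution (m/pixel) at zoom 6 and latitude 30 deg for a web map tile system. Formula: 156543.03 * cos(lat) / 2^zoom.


res = 156543.03 * cos(30) / 2^6 = 156543.03 * 0.8660254 / 64 = 2118.29 m/pixel

2118.29 m/pixel


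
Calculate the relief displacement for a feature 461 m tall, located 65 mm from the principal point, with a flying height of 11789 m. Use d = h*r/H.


d = h * r / H = 461 * 65 / 11789 = 2.54 mm

2.54 mm


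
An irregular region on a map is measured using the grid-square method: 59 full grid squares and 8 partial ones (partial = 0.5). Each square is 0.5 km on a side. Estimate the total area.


effective squares = 59 + 8 * 0.5 = 63.0
area = 63.0 * 0.25 = 15.75 km^2

15.75 km^2


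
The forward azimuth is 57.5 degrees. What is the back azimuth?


back azimuth = (57.5 + 180) mod 360 = 237.5 degrees

237.5 degrees


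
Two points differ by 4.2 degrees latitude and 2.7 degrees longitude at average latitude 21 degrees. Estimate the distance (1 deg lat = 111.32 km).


dlat_km = 4.2 * 111.32 = 467.544
dlon_km = 2.7 * 111.32 * cos(21) ≈ 280.601
dist = sqrt(467.544^2 + 280.601^2) ≈ 545.3 km

545.3 km


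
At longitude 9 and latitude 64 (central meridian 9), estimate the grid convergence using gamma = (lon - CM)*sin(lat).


gamma = (9 - 9) * sin(64) = 0 * 0.898794 = 0.0 degrees

0.0 degrees


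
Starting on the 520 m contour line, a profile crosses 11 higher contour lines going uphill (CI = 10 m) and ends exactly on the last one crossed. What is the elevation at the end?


elevation = 520 + 11 * 10 = 630 m

630 m


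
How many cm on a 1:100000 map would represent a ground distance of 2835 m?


map_cm = 2835 * 100 / 100000 = 2.835 cm ≈ 2.84 cm

2.84 cm


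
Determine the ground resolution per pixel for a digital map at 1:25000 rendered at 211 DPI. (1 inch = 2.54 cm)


pixel_cm = 2.54 / 211 ≈ 0.012038 cm
ground = pixel_cm * 25000 / 100 = 2.54 * 25000 / (211 * 100) = 63500 / 21100 ≈ 3.01 m

3.01 m


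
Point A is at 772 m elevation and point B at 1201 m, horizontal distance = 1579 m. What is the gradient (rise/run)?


gradient = (1201 - 772) / 1579 = 429 / 1579 = 0.2717

0.2717


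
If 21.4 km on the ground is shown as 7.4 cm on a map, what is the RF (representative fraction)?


ground = 21.4 km = 2140000 cm; RF denominator = ground / map = 2140000 / 7.4 ≈ 289189; RF = 1:289189

1:289189


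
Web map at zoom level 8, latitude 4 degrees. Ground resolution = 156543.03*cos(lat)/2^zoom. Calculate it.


res = 156543.03 * cos(4) / 2^8 = 156543.03 * 0.99756405 / 256 = 610.01 m/pixel

610.01 m/pixel


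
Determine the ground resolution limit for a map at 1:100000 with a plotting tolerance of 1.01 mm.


ground = 1.01 mm * 100000 / 1000 = 101.0 m

101.0 m


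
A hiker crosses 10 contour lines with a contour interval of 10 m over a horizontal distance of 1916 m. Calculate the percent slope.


elevation change = 10 * 10 = 100 m
slope = 100 / 1916 * 100 = 5.2%

5.2%


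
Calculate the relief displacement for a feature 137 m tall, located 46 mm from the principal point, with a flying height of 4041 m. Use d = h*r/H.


d = h * r / H = 137 * 46 / 4041 = 1.56 mm

1.56 mm
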